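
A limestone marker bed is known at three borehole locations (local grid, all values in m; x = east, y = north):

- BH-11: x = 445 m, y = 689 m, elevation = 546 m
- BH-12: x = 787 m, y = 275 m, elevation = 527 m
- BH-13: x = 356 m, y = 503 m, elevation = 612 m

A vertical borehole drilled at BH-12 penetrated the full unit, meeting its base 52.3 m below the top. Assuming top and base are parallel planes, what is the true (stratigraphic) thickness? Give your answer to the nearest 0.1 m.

Two edge vectors: BH-11→BH-12 = (342, -414, -19), BH-11→BH-13 = (-89, -186, 66).
Normal n = (BH-11→BH-12) × (BH-11→BH-13) = (-30858, -20881, -100458).
So ∂z/∂x = −n_x/n_z = −0.30717 and ∂z/∂y = −n_y/n_z = −0.20786.
|∇z| = √(a²+b²) = 0.37089, so dip δ = arctan(0.37089) = 20.35°.
True thickness = vertical thickness × cos δ = 52.3 × cos 20.35° = 49.0 m.

49.0 m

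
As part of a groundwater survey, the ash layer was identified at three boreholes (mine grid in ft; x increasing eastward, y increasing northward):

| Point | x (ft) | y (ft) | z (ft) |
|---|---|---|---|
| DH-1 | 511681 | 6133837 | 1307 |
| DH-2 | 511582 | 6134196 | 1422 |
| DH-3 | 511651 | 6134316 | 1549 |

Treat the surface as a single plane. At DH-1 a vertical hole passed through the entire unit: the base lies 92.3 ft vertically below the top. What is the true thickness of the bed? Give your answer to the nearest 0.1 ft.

Two edge vectors: DH-1→DH-2 = (-99, 359, 115), DH-1→DH-3 = (-30, 479, 242).
Normal n = (DH-1→DH-2) × (DH-1→DH-3) = (31793, 20508, -36651).
So ∂z/∂x = −n_x/n_z = 0.86745 and ∂z/∂y = −n_y/n_z = 0.55955.
|∇z| = √(a²+b²) = 1.03226, so dip δ = arctan(1.03226) = 45.91°.
True thickness = vertical thickness × cos δ = 92.3 × cos 45.91° = 64.2 ft.

64.2 ft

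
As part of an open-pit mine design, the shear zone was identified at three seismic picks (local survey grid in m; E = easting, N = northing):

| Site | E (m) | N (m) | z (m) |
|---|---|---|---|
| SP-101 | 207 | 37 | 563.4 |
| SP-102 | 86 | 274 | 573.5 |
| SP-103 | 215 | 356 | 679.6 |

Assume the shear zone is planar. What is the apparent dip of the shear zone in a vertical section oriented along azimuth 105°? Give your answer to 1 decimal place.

Two edge vectors: SP-101→SP-102 = (-121, 237, 10.1), SP-101→SP-103 = (8, 319, 116.2).
Normal n = (SP-101→SP-102) × (SP-101→SP-103) = (24317.5, 14141, -40495).
So ∂z/∂E = −n_x/n_z = 0.60051 and ∂z/∂N = −n_y/n_z = 0.34920.
Unit vector along 105° is (sin 105°, cos 105°) = (0.9659, -0.2588).
Slope in that direction = a·(0.9659) + b·(-0.2588) = 0.48966.
Apparent dip = arctan|0.48966| = 26.1° (true dip is 34.8°, so apparent ≤ true as expected).

26.1°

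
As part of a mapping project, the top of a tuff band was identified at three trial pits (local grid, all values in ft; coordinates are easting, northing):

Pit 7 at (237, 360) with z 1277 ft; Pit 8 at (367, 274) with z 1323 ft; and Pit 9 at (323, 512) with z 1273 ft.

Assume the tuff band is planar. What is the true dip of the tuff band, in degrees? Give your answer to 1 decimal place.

16.4°

Two edge vectors: Pit 7→Pit 8 = (130, -86, 46), Pit 7→Pit 9 = (86, 152, -4).
Normal n = (Pit 7→Pit 8) × (Pit 7→Pit 9) = (-6648, 4476, 27156).
So ∂z/∂easting = −n_x/n_z = 0.24481 and ∂z/∂northing = −n_y/n_z = −0.16483.
Gradient magnitude |∇z| = √(a² + b²) = √(0.05993 + 0.02717) = 0.29512.
True dip = arctan(0.29512) = 16.4°, dipping toward NW (azimuth ≈ 304°).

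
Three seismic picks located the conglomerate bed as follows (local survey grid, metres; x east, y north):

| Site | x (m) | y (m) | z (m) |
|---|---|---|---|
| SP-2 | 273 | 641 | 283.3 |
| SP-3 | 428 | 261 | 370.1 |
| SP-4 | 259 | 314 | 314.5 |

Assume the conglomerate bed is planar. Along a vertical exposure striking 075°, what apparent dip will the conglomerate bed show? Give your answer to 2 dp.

14.42°

Let the plane be z = a·x + b·y + c.
SP-3−SP-2: 155a − 380b = 86.8;  SP-4−SP-2: −14a − 327b = 31.2.
Solving gives a = 0.29511, b = −0.10805.
Unit vector along 075° is (sin 75°, cos 75°) = (0.9659, 0.2588).
Slope in that direction = a·(0.9659) + b·(0.2588) = 0.25709.
Apparent dip = arctan|0.25709| = 14.42° (true dip is 17.4°, so apparent ≤ true as expected).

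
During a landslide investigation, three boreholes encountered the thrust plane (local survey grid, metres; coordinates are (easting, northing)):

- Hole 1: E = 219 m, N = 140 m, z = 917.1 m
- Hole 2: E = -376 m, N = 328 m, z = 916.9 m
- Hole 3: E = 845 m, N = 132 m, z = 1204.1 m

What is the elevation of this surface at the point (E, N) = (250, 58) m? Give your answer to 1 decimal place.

Two edge vectors: Hole 1→Hole 2 = (-595, 188, -0.2), Hole 1→Hole 3 = (626, -8, 287).
Normal n = (Hole 1→Hole 2) × (Hole 1→Hole 3) = (53954.4, 170639.8, -112928).
So ∂z/∂E = −n_x/n_z = 0.47778 and ∂z/∂N = −n_y/n_z = 1.51105.
Intercept c from Hole 1: 917.1 − 104.63 − 211.55 = 600.92.
At (250, 58): z = 119.4 + 87.6 + 600.92 = 808.0 m.

808.0 m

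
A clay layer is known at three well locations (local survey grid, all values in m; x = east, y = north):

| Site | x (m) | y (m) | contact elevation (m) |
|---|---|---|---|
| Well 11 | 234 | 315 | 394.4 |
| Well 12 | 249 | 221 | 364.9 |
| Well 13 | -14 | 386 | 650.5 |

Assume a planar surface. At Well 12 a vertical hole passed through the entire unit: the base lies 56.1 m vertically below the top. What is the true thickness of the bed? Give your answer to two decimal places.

Let the plane be z = a·x + b·y + c.
Well 12−Well 11: 15a − 94b = −29.5;  Well 13−Well 11: −248a + 71b = 256.1.
Solving gives a = −0.98795, b = 0.15618.
|∇z| = √(a²+b²) = 1.00022, so dip δ = arctan(1.00022) = 45.01°.
True thickness = vertical thickness × cos δ = 56.1 × cos 45.01° = 39.66 m.

39.66 m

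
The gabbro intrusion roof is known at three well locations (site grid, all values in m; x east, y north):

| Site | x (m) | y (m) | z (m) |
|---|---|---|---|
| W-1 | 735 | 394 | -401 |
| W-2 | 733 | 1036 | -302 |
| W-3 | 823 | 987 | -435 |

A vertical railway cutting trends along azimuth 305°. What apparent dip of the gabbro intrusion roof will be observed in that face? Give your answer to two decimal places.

Two edge vectors: W-1→W-2 = (-2, 642, 99), W-1→W-3 = (88, 593, -34).
Normal n = (W-1→W-2) × (W-1→W-3) = (-80535, 8644, -57682).
So ∂z/∂x = −n_x/n_z = −1.39619 and ∂z/∂y = −n_y/n_z = 0.14986.
Unit vector along 305° is (sin 305°, cos 305°) = (-0.8192, 0.5736).
Slope in that direction = a·(-0.8192) + b·(0.5736) = 1.22965.
Apparent dip = arctan|1.22965| = 50.88° (true dip is 54.5°, so apparent ≤ true as expected).

50.88°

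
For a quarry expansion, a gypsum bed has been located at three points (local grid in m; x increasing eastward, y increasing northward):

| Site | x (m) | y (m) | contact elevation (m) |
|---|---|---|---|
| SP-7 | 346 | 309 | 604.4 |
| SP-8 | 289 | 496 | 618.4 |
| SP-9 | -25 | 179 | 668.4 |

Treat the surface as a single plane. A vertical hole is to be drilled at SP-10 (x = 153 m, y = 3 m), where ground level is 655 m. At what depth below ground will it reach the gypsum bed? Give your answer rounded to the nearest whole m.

22 m

Two edge vectors: SP-7→SP-8 = (-57, 187, 14), SP-7→SP-9 = (-371, -130, 64).
Normal n = (SP-7→SP-8) × (SP-7→SP-9) = (13788, -1546, 76787).
So ∂z/∂x = −n_x/n_z = −0.17956 and ∂z/∂y = −n_y/n_z = 0.02013.
Intercept c from SP-7: 604.4 + 62.13 − 6.22 = 660.31.
At (153, 3): z_contact = −27.5 + 0.1 + 660.31 = 632.9 m.
Depth below ground = 655 − 632.9 = 22 m.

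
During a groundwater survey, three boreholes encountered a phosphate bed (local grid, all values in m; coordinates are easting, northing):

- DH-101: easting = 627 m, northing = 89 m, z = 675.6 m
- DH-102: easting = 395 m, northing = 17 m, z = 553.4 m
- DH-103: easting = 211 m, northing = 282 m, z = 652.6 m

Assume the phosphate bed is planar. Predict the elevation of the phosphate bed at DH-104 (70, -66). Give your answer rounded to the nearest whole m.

Two edge vectors: DH-101→DH-102 = (-232, -72, -122.2), DH-101→DH-103 = (-416, 193, -23).
Normal n = (DH-101→DH-102) × (DH-101→DH-103) = (25240.6, 45499.2, -74728).
So ∂z/∂easting = −n_x/n_z = 0.33777 and ∂z/∂northing = −n_y/n_z = 0.60886.
Intercept c from DH-101: 675.6 − 211.78 − 54.19 = 409.63.
At (70, -66): z = 23.6 − 40.2 + 409.63 = 393.1 m.

393 m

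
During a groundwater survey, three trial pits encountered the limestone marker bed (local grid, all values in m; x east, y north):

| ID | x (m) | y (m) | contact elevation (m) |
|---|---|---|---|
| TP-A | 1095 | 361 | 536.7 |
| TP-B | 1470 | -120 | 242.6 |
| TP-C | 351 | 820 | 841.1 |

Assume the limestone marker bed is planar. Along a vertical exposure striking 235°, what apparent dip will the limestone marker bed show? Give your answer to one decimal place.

15.3°

Two edge vectors: TP-A→TP-B = (375, -481, -294.1), TP-A→TP-C = (-744, 459, 304.4).
Normal n = (TP-A→TP-B) × (TP-A→TP-C) = (-11424.5, 104660.4, -185739).
So ∂z/∂x = −n_x/n_z = −0.06151 and ∂z/∂y = −n_y/n_z = 0.56348.
Unit vector along 235° is (sin 235°, cos 235°) = (-0.8192, -0.5736).
Slope in that direction = a·(-0.8192) + b·(-0.5736) = −0.27281.
Apparent dip = arctan|0.27281| = 15.3° (true dip is 29.5°, so apparent ≤ true as expected).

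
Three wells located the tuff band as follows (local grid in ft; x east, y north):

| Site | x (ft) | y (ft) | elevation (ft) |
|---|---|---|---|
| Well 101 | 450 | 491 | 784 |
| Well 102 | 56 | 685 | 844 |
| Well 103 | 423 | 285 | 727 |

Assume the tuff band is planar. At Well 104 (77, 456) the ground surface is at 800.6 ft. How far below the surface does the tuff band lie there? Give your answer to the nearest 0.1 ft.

Two edge vectors: Well 101→Well 102 = (-394, 194, 60), Well 101→Well 103 = (-27, -206, -57).
Normal n = (Well 101→Well 102) × (Well 101→Well 103) = (1302, -24078, 86402).
So ∂z/∂x = −n_x/n_z = −0.01507 and ∂z/∂y = −n_y/n_z = 0.27867.
Intercept c from Well 101: 784 + 6.78 − 136.83 = 653.95.
At (77, 456): z_contact = −1.16 + 127.08 + 653.95 = 779.87 ft.
Depth below ground = 800.6 − 779.87 = 20.7 ft.

20.7 ft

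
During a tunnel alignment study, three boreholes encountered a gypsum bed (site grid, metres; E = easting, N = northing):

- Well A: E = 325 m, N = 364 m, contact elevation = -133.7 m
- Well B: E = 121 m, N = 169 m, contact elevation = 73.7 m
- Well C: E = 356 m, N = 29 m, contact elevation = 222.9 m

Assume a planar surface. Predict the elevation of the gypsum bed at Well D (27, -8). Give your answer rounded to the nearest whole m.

Let the plane be z = a·E + b·N + c.
Well B−Well A: −204a − 195b = 207.4;  Well C−Well A: 31a − 335b = 356.6.
Solving gives a = 0.00078, b = −1.06441.
Then c = -133.7 − a·325 − b·364 = 253.49.
At (27, -8): z = 0.0 + 8.5 + 253.49 = 262.0 m.

262 m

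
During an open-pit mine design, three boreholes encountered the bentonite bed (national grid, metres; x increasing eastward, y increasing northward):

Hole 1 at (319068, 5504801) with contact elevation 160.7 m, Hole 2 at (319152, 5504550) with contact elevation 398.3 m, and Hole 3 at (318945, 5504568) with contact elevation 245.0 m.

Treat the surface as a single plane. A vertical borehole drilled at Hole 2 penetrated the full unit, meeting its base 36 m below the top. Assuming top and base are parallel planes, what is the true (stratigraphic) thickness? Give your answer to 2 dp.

Two edge vectors: Hole 1→Hole 2 = (84, -251, 237.6), Hole 1→Hole 3 = (-123, -233, 84.3).
Normal n = (Hole 1→Hole 2) × (Hole 1→Hole 3) = (34201.5, -36306, -50445).
So ∂z/∂x = −n_x/n_z = 0.67800 and ∂z/∂y = −n_y/n_z = −0.71971.
|∇z| = √(a²+b²) = 0.98877, so dip δ = arctan(0.98877) = 44.68°.
True thickness = vertical thickness × cos δ = 36 × cos 44.68° = 25.60 m.

25.60 m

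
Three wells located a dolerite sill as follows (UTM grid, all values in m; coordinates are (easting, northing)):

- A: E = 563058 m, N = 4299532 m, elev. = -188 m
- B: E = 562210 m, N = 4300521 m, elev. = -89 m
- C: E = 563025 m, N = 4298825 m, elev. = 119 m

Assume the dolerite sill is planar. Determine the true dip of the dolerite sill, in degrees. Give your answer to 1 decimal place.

35.7°

Two edge vectors: A→B = (-848, 989, 99), A→C = (-33, -707, 307).
Normal n = (A→B) × (A→C) = (373616, 257069, 632173).
So ∂z/∂E = −n_x/n_z = −0.59100 and ∂z/∂N = −n_y/n_z = −0.40664.
Gradient magnitude |∇z| = √(a² + b²) = √(0.34928 + 0.16536) = 0.71739.
True dip = arctan(0.71739) = 35.7°, dipping toward NE (azimuth ≈ 055°).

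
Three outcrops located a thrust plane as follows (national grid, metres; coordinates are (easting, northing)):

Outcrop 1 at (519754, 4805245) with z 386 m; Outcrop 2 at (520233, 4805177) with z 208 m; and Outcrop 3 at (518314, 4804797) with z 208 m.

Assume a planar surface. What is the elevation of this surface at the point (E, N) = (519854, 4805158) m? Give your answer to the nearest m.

269 m

Let the plane be z = a·E + b·N + c.
Outcrop 2−Outcrop 1: 479a − 68b = −178;  Outcrop 3−Outcrop 1: −1440a − 448b = −178.
Solving gives a = −0.21643969, b = 1.09302043.
Then c = 386 − a·519754 − b·4805245 = −5139349.55.
At (519854, 4805158): z = −112517.0 + 5252135.9 − 5139349.55 = 269.3 m.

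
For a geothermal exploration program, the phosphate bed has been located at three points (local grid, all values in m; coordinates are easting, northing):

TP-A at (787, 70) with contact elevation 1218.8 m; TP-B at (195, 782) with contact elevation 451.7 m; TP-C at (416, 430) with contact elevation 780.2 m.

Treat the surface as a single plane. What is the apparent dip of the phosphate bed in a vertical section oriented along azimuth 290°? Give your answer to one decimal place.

39.8°

Two edge vectors: TP-A→TP-B = (-592, 712, -767.1), TP-A→TP-C = (-371, 360, -438.6).
Normal n = (TP-A→TP-B) × (TP-A→TP-C) = (-36127.2, 24942.9, 51032).
So ∂z/∂easting = −n_x/n_z = 0.70793 and ∂z/∂northing = −n_y/n_z = −0.48877.
Unit vector along 290° is (sin 290°, cos 290°) = (-0.9397, 0.3420).
Slope in that direction = a·(-0.9397) + b·(0.3420) = −0.83241.
Apparent dip = arctan|0.83241| = 39.8° (true dip is 40.7°, so apparent ≤ true as expected).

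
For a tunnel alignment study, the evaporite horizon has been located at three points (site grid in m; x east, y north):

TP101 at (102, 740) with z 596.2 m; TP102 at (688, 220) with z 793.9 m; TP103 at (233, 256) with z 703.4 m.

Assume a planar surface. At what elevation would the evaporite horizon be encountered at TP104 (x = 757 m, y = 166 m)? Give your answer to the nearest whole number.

816 m

Let the plane be z = a·x + b·y + c.
TP102−TP101: 586a − 520b = 197.7;  TP103−TP101: 131a − 484b = 107.2.
Solving gives a = 0.18535, b = −0.17132.
Then c = 596.2 − a·102 − b·740 = 704.07.
At (757, 166): z = 140.3 − 28.4 + 704.07 = 815.9 m.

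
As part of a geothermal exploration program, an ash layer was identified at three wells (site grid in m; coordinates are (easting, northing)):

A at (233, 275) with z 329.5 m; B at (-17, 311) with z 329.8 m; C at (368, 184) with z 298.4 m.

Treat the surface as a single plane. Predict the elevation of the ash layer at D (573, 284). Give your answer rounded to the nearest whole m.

Two edge vectors: A→B = (-250, 36, 0.3), A→C = (135, -91, -31.1).
Normal n = (A→B) × (A→C) = (-1092.3, -7734.5, 17890).
So ∂z/∂E = −n_x/n_z = 0.06106 and ∂z/∂N = −n_y/n_z = 0.43234.
Intercept c from A: 329.5 − 14.23 − 118.89 = 196.38.
At (573, 284): z = 35.0 + 122.8 + 196.38 = 354.2 m.

354 m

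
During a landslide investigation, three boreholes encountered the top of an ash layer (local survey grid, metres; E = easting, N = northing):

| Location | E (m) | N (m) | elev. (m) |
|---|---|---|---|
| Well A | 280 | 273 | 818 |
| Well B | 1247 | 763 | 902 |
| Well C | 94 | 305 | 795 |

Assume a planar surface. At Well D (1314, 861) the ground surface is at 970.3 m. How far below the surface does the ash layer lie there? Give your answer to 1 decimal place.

66.0 m

Let the plane be z = a·E + b·N + c.
Well B−Well A: 967a + 490b = 84;  Well C−Well A: −186a + 32b = −23.
Solving gives a = 0.114331, b = −0.054200.
Then c = 818 − a·280 − b·273 = 800.78.
At (1314, 861): z_contact = 150.23 − 46.67 + 800.78 = 904.35 m.
Depth below ground = 970.3 − 904.35 = 66.0 m.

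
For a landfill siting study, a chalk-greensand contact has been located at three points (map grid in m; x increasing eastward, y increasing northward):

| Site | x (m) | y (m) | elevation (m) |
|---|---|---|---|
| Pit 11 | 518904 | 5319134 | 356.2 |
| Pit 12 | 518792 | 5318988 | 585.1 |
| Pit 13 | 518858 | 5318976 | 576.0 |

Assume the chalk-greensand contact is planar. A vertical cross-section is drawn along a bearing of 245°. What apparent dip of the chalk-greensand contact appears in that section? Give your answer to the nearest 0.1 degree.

Let the plane be z = a·x + b·y + c.
Pit 12−Pit 11: −112a − 146b = 228.9;  Pit 13−Pit 11: −46a − 158b = 219.8.
Solving gives a = −0.37117, b = −1.28308.
Unit vector along 245° is (sin 245°, cos 245°) = (-0.9063, -0.4226).
Slope in that direction = a·(-0.9063) + b·(-0.4226) = 0.87864.
Apparent dip = arctan|0.87864| = 41.3° (true dip is 53.2°, so apparent ≤ true as expected).

41.3°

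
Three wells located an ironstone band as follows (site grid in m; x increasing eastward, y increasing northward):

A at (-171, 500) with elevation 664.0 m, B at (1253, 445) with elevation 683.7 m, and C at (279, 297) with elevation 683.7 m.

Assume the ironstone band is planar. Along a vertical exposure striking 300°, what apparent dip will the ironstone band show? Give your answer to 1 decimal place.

Two edge vectors: A→B = (1424, -55, 19.7), A→C = (450, -203, 19.7).
Normal n = (A→B) × (A→C) = (2915.6, -19187.8, -264322).
So ∂z/∂x = −n_x/n_z = 0.01103 and ∂z/∂y = −n_y/n_z = −0.07259.
Unit vector along 300° is (sin 300°, cos 300°) = (-0.8660, 0.5000).
Slope in that direction = a·(-0.8660) + b·(0.5000) = −0.04585.
Apparent dip = arctan|0.04585| = 2.6° (true dip is 4.2°, so apparent ≤ true as expected).

2.6°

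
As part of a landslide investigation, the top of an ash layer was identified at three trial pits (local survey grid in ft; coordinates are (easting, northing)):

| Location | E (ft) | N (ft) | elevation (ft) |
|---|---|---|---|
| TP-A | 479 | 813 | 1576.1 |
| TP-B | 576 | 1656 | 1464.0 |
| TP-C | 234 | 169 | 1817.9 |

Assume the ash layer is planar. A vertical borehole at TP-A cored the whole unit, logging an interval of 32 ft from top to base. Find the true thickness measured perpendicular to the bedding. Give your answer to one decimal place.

Let the plane be z = a·E + b·N + c.
TP-B−TP-A: 97a + 843b = −112.1;  TP-C−TP-A: −245a − 644b = 241.8.
Solving gives a = −0.91378, b = −0.02783.
|∇z| = √(a²+b²) = 0.91420, so dip δ = arctan(0.91420) = 42.43°.
True thickness = vertical thickness × cos δ = 32 × cos 42.43° = 23.6 ft.

23.6 ft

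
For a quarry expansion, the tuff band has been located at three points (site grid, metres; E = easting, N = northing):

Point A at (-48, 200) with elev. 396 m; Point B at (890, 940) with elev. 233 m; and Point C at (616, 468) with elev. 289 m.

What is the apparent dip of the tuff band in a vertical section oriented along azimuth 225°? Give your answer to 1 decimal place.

Two edge vectors: Point A→Point B = (938, 740, -163), Point A→Point C = (664, 268, -107).
Normal n = (Point A→Point B) × (Point A→Point C) = (-35496, -7866, -239976).
So ∂z/∂E = −n_x/n_z = −0.14791 and ∂z/∂N = −n_y/n_z = −0.03278.
Unit vector along 225° is (sin 225°, cos 225°) = (-0.7071, -0.7071).
Slope in that direction = a·(-0.7071) + b·(-0.7071) = 0.12777.
Apparent dip = arctan|0.12777| = 7.3° (true dip is 8.6°, so apparent ≤ true as expected).

7.3°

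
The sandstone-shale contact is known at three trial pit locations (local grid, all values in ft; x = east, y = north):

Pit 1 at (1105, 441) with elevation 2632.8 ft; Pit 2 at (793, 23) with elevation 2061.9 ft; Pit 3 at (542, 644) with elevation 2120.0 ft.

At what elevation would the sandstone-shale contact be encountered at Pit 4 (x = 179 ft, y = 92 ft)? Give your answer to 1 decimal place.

1420.3 ft

Let the plane be z = a·x + b·y + c.
Pit 2−Pit 1: −312a − 418b = −570.9;  Pit 3−Pit 1: −563a + 203b = −512.8.
Solving gives a = 1.105712, b = 0.540473.
Then c = 2632.8 − a·1105 − b·441 = 1172.64.
At (179, 92): z = 197.9 + 49.7 + 1172.64 = 1420.3 ft.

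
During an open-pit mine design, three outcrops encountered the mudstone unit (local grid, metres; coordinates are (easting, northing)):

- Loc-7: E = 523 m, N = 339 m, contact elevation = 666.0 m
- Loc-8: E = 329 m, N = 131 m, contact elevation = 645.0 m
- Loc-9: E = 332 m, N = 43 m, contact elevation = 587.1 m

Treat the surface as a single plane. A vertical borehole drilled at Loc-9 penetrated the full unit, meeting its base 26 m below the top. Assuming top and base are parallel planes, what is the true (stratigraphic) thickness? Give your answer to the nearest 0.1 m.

Let the plane be z = a·E + b·N + c.
Loc-8−Loc-7: −194a − 208b = −21;  Loc-9−Loc-7: −191a − 296b = −78.9.
Solving gives a = −0.57613, b = 0.63831.
|∇z| = √(a²+b²) = 0.85987, so dip δ = arctan(0.85987) = 40.69°.
True thickness = vertical thickness × cos δ = 26 × cos 40.69° = 19.7 m.

19.7 m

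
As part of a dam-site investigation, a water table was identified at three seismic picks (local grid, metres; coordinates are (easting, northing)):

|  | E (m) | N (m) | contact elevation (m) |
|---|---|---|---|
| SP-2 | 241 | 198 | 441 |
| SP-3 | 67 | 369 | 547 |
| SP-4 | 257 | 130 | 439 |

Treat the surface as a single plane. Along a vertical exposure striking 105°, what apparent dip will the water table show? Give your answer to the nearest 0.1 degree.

34.6°

Let the plane be z = a·E + b·N + c.
SP-3−SP-2: −174a + 171b = 106;  SP-4−SP-2: 16a − 68b = −2.
Solving gives a = −0.75484, b = −0.14820.
Unit vector along 105° is (sin 105°, cos 105°) = (0.9659, -0.2588).
Slope in that direction = a·(0.9659) + b·(-0.2588) = −0.69076.
Apparent dip = arctan|0.69076| = 34.6° (true dip is 37.6°, so apparent ≤ true as expected).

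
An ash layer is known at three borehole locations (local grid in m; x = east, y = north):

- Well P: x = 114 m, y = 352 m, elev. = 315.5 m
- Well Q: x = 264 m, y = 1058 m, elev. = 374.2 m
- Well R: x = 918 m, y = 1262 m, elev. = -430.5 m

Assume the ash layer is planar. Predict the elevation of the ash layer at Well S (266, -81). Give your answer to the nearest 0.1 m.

Two edge vectors: Well P→Well Q = (150, 706, 58.7), Well P→Well R = (804, 910, -746).
Normal n = (Well P→Well Q) × (Well P→Well R) = (-580093, 159094.8, -431124).
So ∂z/∂x = −n_x/n_z = −1.345536 and ∂z/∂y = −n_y/n_z = 0.369023.
Intercept c from Well P: 315.5 + 153.39 − 129.90 = 338.99.
At (266, -81): z = −357.9 − 29.9 + 338.99 = -48.8 m.

-48.8 m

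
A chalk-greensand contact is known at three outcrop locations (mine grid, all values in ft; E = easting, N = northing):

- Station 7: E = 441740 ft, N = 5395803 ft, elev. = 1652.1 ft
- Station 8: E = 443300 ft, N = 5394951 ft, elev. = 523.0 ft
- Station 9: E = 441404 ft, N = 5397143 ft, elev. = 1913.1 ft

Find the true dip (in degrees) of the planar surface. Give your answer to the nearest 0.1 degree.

Let the plane be z = a·E + b·N + c.
Station 8−Station 7: 1560a − 852b = −1129.1;  Station 9−Station 7: −336a + 1340b = 261.
Solving gives a = −0.71537, b = 0.01540.
Gradient magnitude |∇z| = √(a² + b²) = √(0.51176 + 0.00024) = 0.71554.
True dip = arctan(0.71554) = 35.6°, dipping toward E (azimuth ≈ 091°).

35.6°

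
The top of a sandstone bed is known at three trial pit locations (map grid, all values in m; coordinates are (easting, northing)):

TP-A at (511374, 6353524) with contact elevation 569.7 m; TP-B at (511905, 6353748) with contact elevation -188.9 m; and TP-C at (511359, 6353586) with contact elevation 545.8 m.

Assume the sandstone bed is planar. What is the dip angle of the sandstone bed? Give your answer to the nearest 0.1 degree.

53.0°

Let the plane be z = a·E + b·N + c.
TP-B−TP-A: 531a + 224b = −758.6;  TP-C−TP-A: −15a + 62b = −23.9.
Solving gives a = −1.14877, b = −0.66341.
Gradient magnitude |∇z| = √(a² + b²) = √(1.31967 + 0.44011) = 1.32657.
True dip = arctan(1.32657) = 53.0°, dipping toward ENE (azimuth ≈ 060°).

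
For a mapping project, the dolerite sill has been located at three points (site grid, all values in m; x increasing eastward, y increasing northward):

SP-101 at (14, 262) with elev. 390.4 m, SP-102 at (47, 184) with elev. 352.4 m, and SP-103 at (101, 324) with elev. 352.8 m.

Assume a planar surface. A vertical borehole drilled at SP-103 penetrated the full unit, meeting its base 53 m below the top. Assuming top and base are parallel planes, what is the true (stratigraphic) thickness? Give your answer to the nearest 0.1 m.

Let the plane be z = a·x + b·y + c.
SP-102−SP-101: 33a − 78b = −38;  SP-103−SP-101: 87a + 62b = −37.6.
Solving gives a = −0.59882, b = 0.23383.
|∇z| = √(a²+b²) = 0.64286, so dip δ = arctan(0.64286) = 32.74°.
True thickness = vertical thickness × cos δ = 53 × cos 32.74° = 44.6 m.

44.6 m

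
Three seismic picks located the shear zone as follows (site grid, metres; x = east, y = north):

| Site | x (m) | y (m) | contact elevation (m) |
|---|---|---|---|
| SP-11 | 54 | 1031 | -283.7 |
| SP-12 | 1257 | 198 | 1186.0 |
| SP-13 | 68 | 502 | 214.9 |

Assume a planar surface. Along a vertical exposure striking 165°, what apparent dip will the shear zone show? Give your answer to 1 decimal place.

Let the plane be z = a·x + b·y + c.
SP-12−SP-11: 1203a − 833b = 1469.7;  SP-13−SP-11: 14a − 529b = 498.6.
Solving gives a = 0.57968, b = −0.92719.
Unit vector along 165° is (sin 165°, cos 165°) = (0.2588, -0.9659).
Slope in that direction = a·(0.2588) + b·(-0.9659) = 1.04563.
Apparent dip = arctan|1.04563| = 46.3° (true dip is 47.6°, so apparent ≤ true as expected).

46.3°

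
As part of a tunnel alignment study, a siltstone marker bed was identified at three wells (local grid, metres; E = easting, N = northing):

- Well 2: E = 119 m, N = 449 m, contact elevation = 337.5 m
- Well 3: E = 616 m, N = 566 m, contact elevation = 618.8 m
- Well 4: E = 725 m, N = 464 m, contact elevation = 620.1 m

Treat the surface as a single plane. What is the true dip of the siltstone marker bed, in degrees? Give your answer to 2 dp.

33.27°

Two edge vectors: Well 2→Well 3 = (497, 117, 281.3), Well 2→Well 4 = (606, 15, 282.6).
Normal n = (Well 2→Well 3) × (Well 2→Well 4) = (28844.7, 30015.6, -63447).
So ∂z/∂E = −n_x/n_z = 0.45463 and ∂z/∂N = −n_y/n_z = 0.47308.
Gradient magnitude |∇z| = √(a² + b²) = √(0.20669 + 0.22381) = 0.65612.
True dip = arctan(0.65612) = 33.27°, dipping toward SW (azimuth ≈ 224°).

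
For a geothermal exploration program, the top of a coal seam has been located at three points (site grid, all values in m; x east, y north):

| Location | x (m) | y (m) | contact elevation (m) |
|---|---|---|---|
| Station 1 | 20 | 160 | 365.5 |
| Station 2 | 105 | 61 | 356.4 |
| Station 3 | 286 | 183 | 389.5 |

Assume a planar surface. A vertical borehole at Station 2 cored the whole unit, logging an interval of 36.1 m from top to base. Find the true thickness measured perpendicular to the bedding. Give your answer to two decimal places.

Two edge vectors: Station 1→Station 2 = (85, -99, -9.1), Station 1→Station 3 = (266, 23, 24).
Normal n = (Station 1→Station 2) × (Station 1→Station 3) = (-2166.7, -4460.6, 28289).
So ∂z/∂x = −n_x/n_z = 0.07659 and ∂z/∂y = −n_y/n_z = 0.15768.
|∇z| = √(a²+b²) = 0.17530, so dip δ = arctan(0.17530) = 9.94°.
True thickness = vertical thickness × cos δ = 36.1 × cos 9.94° = 35.56 m.

35.56 m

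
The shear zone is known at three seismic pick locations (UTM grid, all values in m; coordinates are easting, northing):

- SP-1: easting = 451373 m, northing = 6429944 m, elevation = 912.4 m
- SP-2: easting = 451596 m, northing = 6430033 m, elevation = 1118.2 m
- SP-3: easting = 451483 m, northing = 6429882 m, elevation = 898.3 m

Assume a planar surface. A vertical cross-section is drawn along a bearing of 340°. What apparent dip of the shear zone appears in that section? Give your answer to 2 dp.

Let the plane be z = a·easting + b·northing + c.
SP-2−SP-1: 223a + 89b = 205.8;  SP-3−SP-1: 110a − 62b = −14.1.
Solving gives a = 0.48716, b = 1.09173.
Unit vector along 340° is (sin 340°, cos 340°) = (-0.3420, 0.9397).
Slope in that direction = a·(-0.3420) + b·(0.9397) = 0.85927.
Apparent dip = arctan|0.85927| = 40.67° (true dip is 50.1°, so apparent ≤ true as expected).

40.67°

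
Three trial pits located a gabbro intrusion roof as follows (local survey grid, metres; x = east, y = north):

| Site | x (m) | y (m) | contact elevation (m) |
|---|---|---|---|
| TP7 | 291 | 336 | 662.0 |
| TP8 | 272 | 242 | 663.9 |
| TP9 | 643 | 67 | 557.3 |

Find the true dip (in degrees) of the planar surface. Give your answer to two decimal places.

15.28°

Let the plane be z = a·x + b·y + c.
TP8−TP7: −19a − 94b = 1.9;  TP9−TP7: 352a − 269b = −104.7.
Solving gives a = −0.27103, b = 0.03457.
Gradient magnitude |∇z| = √(a² + b²) = √(0.07345 + 0.00120) = 0.27322.
True dip = arctan(0.27322) = 15.28°, dipping toward E (azimuth ≈ 097°).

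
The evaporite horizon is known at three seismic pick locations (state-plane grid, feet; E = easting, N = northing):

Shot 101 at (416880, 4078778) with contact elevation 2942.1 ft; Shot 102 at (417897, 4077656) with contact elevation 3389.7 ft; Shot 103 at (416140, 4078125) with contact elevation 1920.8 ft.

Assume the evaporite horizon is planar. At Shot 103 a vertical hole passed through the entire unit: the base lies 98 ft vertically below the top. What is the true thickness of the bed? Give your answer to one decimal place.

Two edge vectors: Shot 101→Shot 102 = (1017, -1122, 447.6), Shot 101→Shot 103 = (-740, -653, -1021.3).
Normal n = (Shot 101→Shot 102) × (Shot 101→Shot 103) = (1438181.4, 707438.1, -1494381).
So ∂z/∂E = −n_x/n_z = 0.96239 and ∂z/∂N = −n_y/n_z = 0.47340.
|∇z| = √(a²+b²) = 1.07252, so dip δ = arctan(1.07252) = 47.00°.
True thickness = vertical thickness × cos δ = 98 × cos 47.00° = 66.8 ft.

66.8 ft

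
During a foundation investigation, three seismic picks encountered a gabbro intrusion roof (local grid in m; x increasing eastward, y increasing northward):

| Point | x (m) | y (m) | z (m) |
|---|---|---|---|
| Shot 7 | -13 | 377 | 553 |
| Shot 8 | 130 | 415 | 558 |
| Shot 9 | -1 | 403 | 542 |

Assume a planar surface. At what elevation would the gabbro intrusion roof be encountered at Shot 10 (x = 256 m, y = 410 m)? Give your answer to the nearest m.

Two edge vectors: Shot 7→Shot 8 = (143, 38, 5), Shot 7→Shot 9 = (12, 26, -11).
Normal n = (Shot 7→Shot 8) × (Shot 7→Shot 9) = (-548, 1633, 3262).
So ∂z/∂x = −n_x/n_z = 0.16800 and ∂z/∂y = −n_y/n_z = −0.50061.
Intercept c from Shot 7: 553 + 2.18 + 188.73 = 743.92.
At (256, 410): z = 43.0 − 205.3 + 743.92 = 581.7 m.

582 m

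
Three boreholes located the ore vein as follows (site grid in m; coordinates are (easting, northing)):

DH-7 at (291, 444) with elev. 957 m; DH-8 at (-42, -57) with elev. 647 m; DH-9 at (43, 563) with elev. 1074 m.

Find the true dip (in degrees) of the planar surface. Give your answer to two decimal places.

Two edge vectors: DH-7→DH-8 = (-333, -501, -310), DH-7→DH-9 = (-248, 119, 117).
Normal n = (DH-7→DH-8) × (DH-7→DH-9) = (-21727, 115841, -163875).
So ∂z/∂E = −n_x/n_z = −0.13258 and ∂z/∂N = −n_y/n_z = 0.70689.
Gradient magnitude |∇z| = √(a² + b²) = √(0.01758 + 0.49969) = 0.71921.
True dip = arctan(0.71921) = 35.72°, dipping toward S (azimuth ≈ 169°).

35.72°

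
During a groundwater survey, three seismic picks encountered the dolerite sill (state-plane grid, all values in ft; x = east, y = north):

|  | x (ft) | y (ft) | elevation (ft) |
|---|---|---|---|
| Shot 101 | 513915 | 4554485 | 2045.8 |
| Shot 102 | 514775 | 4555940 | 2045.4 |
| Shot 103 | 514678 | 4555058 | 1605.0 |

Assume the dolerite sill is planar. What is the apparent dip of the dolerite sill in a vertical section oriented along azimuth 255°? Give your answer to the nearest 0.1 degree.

40.2°

Let the plane be z = a·x + b·y + c.
Shot 102−Shot 101: 860a + 1455b = −0.4;  Shot 103−Shot 101: 763a + 573b = −440.8.
Solving gives a = −1.03847, b = 0.61353.
Unit vector along 255° is (sin 255°, cos 255°) = (-0.9659, -0.2588).
Slope in that direction = a·(-0.9659) + b·(-0.2588) = 0.84429.
Apparent dip = arctan|0.84429| = 40.2° (true dip is 50.3°, so apparent ≤ true as expected).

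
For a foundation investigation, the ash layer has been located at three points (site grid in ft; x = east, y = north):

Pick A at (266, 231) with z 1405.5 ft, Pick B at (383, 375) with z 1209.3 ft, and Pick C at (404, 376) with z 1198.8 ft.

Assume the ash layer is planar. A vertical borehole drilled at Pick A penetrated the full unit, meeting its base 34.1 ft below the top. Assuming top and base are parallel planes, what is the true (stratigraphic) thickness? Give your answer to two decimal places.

Two edge vectors: Pick A→Pick B = (117, 144, -196.2), Pick A→Pick C = (138, 145, -206.7).
Normal n = (Pick A→Pick B) × (Pick A→Pick C) = (-1315.8, -2891.7, -2907).
So ∂z/∂x = −n_x/n_z = −0.45263 and ∂z/∂y = −n_y/n_z = −0.99474.
|∇z| = √(a²+b²) = 1.09288, so dip δ = arctan(1.09288) = 47.54°.
True thickness = vertical thickness × cos δ = 34.1 × cos 47.54° = 23.02 ft.

23.02 ft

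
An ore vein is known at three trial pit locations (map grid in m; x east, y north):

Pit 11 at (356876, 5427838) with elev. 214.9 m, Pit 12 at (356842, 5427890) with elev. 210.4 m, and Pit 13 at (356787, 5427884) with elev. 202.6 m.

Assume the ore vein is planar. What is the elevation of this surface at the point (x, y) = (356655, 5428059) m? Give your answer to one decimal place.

Let the plane be z = a·x + b·y + c.
Pit 12−Pit 11: −34a + 52b = −4.5;  Pit 13−Pit 11: −89a + 46b = −12.3.
Solving gives a = 0.141187990, b = 0.005776762.
Then c = 214.9 − a·356876 − b·5427838 = −81527.04.
At (356655, 5428059): z = 50355.4 + 31356.6 − 81527.04 = 185.0 m.

185.0 m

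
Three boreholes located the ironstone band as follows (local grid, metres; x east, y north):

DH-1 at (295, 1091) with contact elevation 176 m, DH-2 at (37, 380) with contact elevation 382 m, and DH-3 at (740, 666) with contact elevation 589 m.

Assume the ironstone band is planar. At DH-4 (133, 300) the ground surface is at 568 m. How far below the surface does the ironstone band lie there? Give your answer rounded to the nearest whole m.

102 m

Let the plane be z = a·x + b·y + c.
DH-2−DH-1: −258a − 711b = 206;  DH-3−DH-1: 445a − 425b = 413.
Solving gives a = 0.48374, b = −0.46527.
Then c = 176 − a·295 − b·1091 = 540.90.
At (133, 300): z_contact = 64.3 − 139.6 + 540.90 = 465.7 m.
Depth below ground = 568 − 465.7 = 102 m.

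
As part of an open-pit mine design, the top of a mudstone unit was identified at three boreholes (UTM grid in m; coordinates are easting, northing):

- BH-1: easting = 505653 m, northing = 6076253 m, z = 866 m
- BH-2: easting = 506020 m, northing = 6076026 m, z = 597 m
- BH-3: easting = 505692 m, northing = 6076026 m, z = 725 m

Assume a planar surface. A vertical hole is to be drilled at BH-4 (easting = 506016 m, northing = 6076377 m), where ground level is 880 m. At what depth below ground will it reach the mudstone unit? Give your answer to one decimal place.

Two edge vectors: BH-1→BH-2 = (367, -227, -269), BH-1→BH-3 = (39, -227, -141).
Normal n = (BH-1→BH-2) × (BH-1→BH-3) = (-29056, 41256, -74456).
So ∂z/∂easting = −n_x/n_z = −0.390243902 and ∂z/∂northing = −n_y/n_z = 0.554099065.
Intercept c from BH-1: 866 + 197328.00 − 3366846.11 = −3168652.11.
At (506016, 6076377): z_contact = −197469.66 + 3366914.82 − 3168652.11 = 793.05 m.
Depth below ground = 880 − 793.05 = 87.0 m.

87.0 m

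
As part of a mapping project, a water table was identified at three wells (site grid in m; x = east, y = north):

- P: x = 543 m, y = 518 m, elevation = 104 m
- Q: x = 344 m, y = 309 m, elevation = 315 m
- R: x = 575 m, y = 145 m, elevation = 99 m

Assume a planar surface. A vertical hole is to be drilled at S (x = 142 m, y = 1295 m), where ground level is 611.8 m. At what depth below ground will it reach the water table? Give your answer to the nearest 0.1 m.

Two edge vectors: P→Q = (-199, -209, 211), P→R = (32, -373, -5).
Normal n = (P→Q) × (P→R) = (79748, 5757, 80915).
So ∂z/∂x = −n_x/n_z = −0.985577 and ∂z/∂y = −n_y/n_z = −0.071149.
Intercept c from P: 104 + 535.17 + 36.86 = 676.02.
At (142, 1295): z_contact = −139.95 − 92.14 + 676.02 = 443.93 m.
Depth below ground = 611.8 − 443.93 = 167.9 m.

167.9 m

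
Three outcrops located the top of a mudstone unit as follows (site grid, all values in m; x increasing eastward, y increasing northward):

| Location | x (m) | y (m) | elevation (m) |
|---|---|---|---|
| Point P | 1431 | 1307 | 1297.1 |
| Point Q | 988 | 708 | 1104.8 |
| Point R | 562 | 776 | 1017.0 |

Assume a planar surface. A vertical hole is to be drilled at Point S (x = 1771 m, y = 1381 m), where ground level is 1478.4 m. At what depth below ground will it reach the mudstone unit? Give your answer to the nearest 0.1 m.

91.9 m

Let the plane be z = a·x + b·y + c.
Point Q−Point P: −443a − 599b = −192.3;  Point R−Point P: −869a − 531b = −280.1.
Solving gives a = 0.230175, b = 0.150805.
Then c = 1297.1 − a·1431 − b·1307 = 770.62.
At (1771, 1381): z_contact = 407.64 + 208.26 + 770.62 = 1386.52 m.
Depth below ground = 1478.4 − 1386.52 = 91.9 m.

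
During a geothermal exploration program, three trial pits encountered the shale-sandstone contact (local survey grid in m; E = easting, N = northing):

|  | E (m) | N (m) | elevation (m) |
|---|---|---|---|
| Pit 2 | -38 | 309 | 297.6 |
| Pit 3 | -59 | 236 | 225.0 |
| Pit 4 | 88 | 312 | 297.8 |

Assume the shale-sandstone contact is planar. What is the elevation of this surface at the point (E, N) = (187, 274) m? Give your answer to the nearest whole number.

Let the plane be z = a·E + b·N + c.
Pit 3−Pit 2: −21a − 73b = −72.6;  Pit 4−Pit 2: 126a + 3b = 0.2.
Solving gives a = −0.02224, b = 1.00092.
Then c = 297.6 − a·-38 − b·309 = −12.53.
At (187, 274): z = −4.2 + 274.3 − 12.53 = 257.6 m.

258 m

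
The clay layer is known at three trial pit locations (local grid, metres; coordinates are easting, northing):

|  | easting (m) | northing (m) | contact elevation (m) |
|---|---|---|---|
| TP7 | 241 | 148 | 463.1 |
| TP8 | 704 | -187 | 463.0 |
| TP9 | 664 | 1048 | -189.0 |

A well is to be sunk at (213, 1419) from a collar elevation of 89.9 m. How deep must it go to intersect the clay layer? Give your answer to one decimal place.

Let the plane be z = a·easting + b·northing + c.
TP8−TP7: 463a − 335b = −0.1;  TP9−TP7: 423a + 900b = −652.1.
Solving gives a = −0.391371, b = −0.540611.
Then c = 463.1 − a·241 − b·148 = 637.43.
At (213, 1419): z_contact = −83.36 − 767.13 + 637.43 = -213.06 m.
Depth below ground = 89.9 − (-213.06) = 303.0 m.

303.0 m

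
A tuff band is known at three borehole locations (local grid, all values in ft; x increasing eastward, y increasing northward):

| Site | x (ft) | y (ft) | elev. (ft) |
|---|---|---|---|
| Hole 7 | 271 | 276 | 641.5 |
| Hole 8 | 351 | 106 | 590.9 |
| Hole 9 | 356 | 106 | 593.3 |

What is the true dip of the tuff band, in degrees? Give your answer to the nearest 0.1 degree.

Let the plane be z = a·x + b·y + c.
Hole 8−Hole 7: 80a − 170b = −50.6;  Hole 9−Hole 7: 85a − 170b = −48.2.
Solving gives a = 0.48000, b = 0.52353.
Gradient magnitude |∇z| = √(a² + b²) = √(0.23040 + 0.27408) = 0.71027.
True dip = arctan(0.71027) = 35.4°, dipping toward SW (azimuth ≈ 223°).

35.4°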